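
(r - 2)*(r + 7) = r^2 + 5*r - 14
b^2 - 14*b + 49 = (b - 7)^2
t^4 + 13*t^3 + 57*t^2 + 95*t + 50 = (t + 1)*(t + 2)*(t + 5)^2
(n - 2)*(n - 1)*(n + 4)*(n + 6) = n^4 + 7*n^3 - 4*n^2 - 52*n + 48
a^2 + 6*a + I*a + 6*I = (a + 6)*(a + I)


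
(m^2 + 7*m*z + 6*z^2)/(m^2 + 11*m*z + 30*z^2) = (m + z)/(m + 5*z)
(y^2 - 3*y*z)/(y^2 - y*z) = (y - 3*z)/(y - z)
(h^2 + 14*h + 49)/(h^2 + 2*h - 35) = (h + 7)/(h - 5)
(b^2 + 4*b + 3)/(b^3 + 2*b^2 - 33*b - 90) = (b + 1)/(b^2 - b - 30)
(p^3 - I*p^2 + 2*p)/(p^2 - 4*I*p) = (p^2 - I*p + 2)/(p - 4*I)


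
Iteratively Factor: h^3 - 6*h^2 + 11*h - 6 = (h - 2)*(h^2 - 4*h + 3) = (h - 3)*(h - 2)*(h - 1)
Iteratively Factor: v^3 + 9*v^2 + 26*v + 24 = (v + 2)*(v^2 + 7*v + 12) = (v + 2)*(v + 3)*(v + 4)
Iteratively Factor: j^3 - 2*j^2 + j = (j)*(j^2 - 2*j + 1) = j*(j - 1)*(j - 1)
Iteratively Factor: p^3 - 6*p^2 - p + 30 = (p - 3)*(p^2 - 3*p - 10) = (p - 5)*(p - 3)*(p + 2)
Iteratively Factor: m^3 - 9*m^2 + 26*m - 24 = (m - 3)*(m^2 - 6*m + 8) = (m - 3)*(m - 2)*(m - 4)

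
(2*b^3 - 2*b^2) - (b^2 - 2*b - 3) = 2*b^3 - 3*b^2 + 2*b + 3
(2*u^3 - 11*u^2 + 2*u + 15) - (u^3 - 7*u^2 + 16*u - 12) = u^3 - 4*u^2 - 14*u + 27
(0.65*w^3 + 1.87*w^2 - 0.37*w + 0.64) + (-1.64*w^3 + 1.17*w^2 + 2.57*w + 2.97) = -0.99*w^3 + 3.04*w^2 + 2.2*w + 3.61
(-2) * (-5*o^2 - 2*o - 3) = 10*o^2 + 4*o + 6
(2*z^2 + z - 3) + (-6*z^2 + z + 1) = -4*z^2 + 2*z - 2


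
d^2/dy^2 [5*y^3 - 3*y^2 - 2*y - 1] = 30*y - 6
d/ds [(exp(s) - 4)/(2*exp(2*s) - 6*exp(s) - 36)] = (-(exp(s) - 4)*(2*exp(s) - 3) + exp(2*s) - 3*exp(s) - 18)*exp(s)/(2*(-exp(2*s) + 3*exp(s) + 18)^2)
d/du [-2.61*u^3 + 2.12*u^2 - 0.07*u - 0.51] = -7.83*u^2 + 4.24*u - 0.07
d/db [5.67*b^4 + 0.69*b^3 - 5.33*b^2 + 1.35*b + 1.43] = 22.68*b^3 + 2.07*b^2 - 10.66*b + 1.35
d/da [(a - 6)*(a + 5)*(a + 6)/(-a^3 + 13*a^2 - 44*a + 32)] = 2*(9*a^4 - 80*a^3 - 98*a^2 + 2500*a - 4536)/(a^6 - 26*a^5 + 257*a^4 - 1208*a^3 + 2768*a^2 - 2816*a + 1024)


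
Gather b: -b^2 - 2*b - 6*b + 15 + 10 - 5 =-b^2 - 8*b + 20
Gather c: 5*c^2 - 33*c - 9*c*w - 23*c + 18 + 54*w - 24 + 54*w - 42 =5*c^2 + c*(-9*w - 56) + 108*w - 48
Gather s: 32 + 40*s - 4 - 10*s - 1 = 30*s + 27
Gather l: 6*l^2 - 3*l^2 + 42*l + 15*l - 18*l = 3*l^2 + 39*l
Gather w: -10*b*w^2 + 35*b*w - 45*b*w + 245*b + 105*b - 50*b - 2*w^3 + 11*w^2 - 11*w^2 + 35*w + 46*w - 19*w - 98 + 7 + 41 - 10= -10*b*w^2 + 300*b - 2*w^3 + w*(62 - 10*b) - 60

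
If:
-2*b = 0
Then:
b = 0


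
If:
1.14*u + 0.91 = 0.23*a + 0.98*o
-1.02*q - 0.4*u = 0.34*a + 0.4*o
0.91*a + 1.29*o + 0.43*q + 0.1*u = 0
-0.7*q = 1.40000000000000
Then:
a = -22.53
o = 15.91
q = -2.00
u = 8.34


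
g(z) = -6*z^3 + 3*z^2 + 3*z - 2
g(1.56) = -12.80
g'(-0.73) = -10.97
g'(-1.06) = -23.58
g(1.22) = -4.77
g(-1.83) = 39.33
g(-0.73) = -0.26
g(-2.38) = 88.74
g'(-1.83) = -68.26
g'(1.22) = -16.47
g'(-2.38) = -113.24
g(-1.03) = 4.65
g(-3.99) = 414.92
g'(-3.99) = -307.50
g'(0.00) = 3.00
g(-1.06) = 5.34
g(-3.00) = 178.00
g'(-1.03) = -22.28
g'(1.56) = -31.44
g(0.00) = -2.00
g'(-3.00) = -177.00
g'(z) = -18*z^2 + 6*z + 3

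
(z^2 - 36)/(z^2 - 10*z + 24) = (z + 6)/(z - 4)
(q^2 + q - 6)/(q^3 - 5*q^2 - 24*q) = (q - 2)/(q*(q - 8))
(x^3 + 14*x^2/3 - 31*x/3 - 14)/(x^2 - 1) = (x^2 + 11*x/3 - 14)/(x - 1)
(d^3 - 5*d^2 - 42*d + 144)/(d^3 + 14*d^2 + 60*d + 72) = (d^2 - 11*d + 24)/(d^2 + 8*d + 12)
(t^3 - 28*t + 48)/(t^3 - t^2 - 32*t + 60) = (t - 4)/(t - 5)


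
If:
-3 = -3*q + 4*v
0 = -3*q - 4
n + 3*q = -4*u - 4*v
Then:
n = 11 - 4*u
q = -4/3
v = -7/4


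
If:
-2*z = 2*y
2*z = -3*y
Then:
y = 0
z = 0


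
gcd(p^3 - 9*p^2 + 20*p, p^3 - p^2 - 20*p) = p^2 - 5*p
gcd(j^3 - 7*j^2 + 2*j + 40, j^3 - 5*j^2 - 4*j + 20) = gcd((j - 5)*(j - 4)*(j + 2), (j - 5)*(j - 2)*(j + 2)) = j^2 - 3*j - 10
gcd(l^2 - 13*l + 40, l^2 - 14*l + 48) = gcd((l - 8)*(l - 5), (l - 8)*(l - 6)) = l - 8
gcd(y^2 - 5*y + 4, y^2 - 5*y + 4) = y^2 - 5*y + 4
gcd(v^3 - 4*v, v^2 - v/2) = v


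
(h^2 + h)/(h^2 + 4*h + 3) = h/(h + 3)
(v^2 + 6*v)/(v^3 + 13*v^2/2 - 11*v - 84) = 2*v/(2*v^2 + v - 28)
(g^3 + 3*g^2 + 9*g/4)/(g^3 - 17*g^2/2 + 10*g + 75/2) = g*(2*g + 3)/(2*(g^2 - 10*g + 25))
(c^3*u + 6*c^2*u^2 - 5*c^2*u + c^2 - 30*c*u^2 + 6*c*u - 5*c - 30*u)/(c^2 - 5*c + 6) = (c^3*u + 6*c^2*u^2 - 5*c^2*u + c^2 - 30*c*u^2 + 6*c*u - 5*c - 30*u)/(c^2 - 5*c + 6)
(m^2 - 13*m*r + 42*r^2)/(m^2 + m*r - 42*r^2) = (m - 7*r)/(m + 7*r)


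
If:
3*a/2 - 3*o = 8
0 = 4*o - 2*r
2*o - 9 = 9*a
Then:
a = -43/24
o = -57/16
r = -57/8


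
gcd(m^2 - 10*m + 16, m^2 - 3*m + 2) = m - 2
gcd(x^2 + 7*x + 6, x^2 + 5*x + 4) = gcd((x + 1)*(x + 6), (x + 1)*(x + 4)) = x + 1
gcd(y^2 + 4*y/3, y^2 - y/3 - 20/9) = y + 4/3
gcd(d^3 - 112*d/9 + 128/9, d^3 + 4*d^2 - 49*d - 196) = d + 4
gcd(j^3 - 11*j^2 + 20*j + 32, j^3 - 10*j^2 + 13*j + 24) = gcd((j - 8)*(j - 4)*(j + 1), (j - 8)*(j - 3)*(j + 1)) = j^2 - 7*j - 8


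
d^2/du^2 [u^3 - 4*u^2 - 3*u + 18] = 6*u - 8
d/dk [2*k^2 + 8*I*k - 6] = 4*k + 8*I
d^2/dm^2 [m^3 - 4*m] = 6*m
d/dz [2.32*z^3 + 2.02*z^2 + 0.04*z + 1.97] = 6.96*z^2 + 4.04*z + 0.04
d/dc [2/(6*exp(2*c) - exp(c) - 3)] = (2 - 24*exp(c))*exp(c)/(-6*exp(2*c) + exp(c) + 3)^2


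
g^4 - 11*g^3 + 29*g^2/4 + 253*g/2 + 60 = (g - 8)*(g - 6)*(g + 1/2)*(g + 5/2)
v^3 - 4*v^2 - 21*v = v*(v - 7)*(v + 3)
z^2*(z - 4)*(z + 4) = z^4 - 16*z^2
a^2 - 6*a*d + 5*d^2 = (a - 5*d)*(a - d)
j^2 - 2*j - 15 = (j - 5)*(j + 3)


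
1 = 1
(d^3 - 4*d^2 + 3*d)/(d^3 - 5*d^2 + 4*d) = (d - 3)/(d - 4)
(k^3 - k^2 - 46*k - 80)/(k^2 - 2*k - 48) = (k^2 + 7*k + 10)/(k + 6)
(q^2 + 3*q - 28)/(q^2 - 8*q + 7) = (q^2 + 3*q - 28)/(q^2 - 8*q + 7)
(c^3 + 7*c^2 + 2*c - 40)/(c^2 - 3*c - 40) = (c^2 + 2*c - 8)/(c - 8)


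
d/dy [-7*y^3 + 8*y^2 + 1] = y*(16 - 21*y)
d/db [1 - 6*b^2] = -12*b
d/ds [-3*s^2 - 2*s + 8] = -6*s - 2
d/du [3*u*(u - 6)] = 6*u - 18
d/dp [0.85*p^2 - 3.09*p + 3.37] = 1.7*p - 3.09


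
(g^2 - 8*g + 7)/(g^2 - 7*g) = (g - 1)/g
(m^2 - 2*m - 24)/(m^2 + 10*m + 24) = (m - 6)/(m + 6)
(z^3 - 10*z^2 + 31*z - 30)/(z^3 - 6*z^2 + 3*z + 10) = (z - 3)/(z + 1)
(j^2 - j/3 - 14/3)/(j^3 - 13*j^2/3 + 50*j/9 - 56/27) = 9*(j + 2)/(9*j^2 - 18*j + 8)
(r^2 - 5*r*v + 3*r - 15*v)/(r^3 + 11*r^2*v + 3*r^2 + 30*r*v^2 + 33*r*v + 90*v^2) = (r - 5*v)/(r^2 + 11*r*v + 30*v^2)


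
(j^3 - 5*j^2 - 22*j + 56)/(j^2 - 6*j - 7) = (j^2 + 2*j - 8)/(j + 1)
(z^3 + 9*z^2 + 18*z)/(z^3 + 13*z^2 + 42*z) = (z + 3)/(z + 7)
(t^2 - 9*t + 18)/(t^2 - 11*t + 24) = (t - 6)/(t - 8)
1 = 1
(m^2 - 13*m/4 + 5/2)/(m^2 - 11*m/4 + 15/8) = 2*(m - 2)/(2*m - 3)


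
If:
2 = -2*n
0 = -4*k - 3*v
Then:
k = -3*v/4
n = -1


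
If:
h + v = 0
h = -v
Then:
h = -v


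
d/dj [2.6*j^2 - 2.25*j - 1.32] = 5.2*j - 2.25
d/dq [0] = 0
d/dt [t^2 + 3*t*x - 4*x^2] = 2*t + 3*x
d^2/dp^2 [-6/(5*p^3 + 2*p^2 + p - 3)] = 12*((15*p + 2)*(5*p^3 + 2*p^2 + p - 3) - (15*p^2 + 4*p + 1)^2)/(5*p^3 + 2*p^2 + p - 3)^3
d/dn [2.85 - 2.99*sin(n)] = -2.99*cos(n)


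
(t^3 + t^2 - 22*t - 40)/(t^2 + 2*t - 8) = (t^2 - 3*t - 10)/(t - 2)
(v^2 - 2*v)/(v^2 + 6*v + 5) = v*(v - 2)/(v^2 + 6*v + 5)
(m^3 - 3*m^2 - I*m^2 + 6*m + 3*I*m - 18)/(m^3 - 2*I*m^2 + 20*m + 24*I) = (m^2 - 3*m*(1 + I) + 9*I)/(m^2 - 4*I*m + 12)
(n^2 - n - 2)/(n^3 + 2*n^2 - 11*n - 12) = (n - 2)/(n^2 + n - 12)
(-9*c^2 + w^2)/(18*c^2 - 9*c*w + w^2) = (3*c + w)/(-6*c + w)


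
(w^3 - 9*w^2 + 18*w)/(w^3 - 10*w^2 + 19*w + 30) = w*(w - 3)/(w^2 - 4*w - 5)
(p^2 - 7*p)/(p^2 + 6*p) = (p - 7)/(p + 6)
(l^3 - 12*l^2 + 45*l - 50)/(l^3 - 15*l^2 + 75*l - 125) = (l - 2)/(l - 5)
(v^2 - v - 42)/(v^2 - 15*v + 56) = (v + 6)/(v - 8)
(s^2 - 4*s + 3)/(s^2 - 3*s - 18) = (-s^2 + 4*s - 3)/(-s^2 + 3*s + 18)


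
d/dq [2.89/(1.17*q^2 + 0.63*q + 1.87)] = (-6.7626*q - 1.8207)/(1.17*q^2 + 0.63*q + 1.87)^2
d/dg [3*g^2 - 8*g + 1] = 6*g - 8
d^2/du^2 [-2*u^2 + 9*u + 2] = -4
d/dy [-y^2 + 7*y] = 7 - 2*y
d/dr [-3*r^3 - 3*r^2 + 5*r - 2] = -9*r^2 - 6*r + 5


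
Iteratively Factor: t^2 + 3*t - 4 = (t - 1)*(t + 4)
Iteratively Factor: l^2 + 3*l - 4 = (l - 1)*(l + 4)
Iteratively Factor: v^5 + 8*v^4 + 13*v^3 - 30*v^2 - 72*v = (v - 2)*(v^4 + 10*v^3 + 33*v^2 + 36*v) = v*(v - 2)*(v^3 + 10*v^2 + 33*v + 36) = v*(v - 2)*(v + 3)*(v^2 + 7*v + 12) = v*(v - 2)*(v + 3)^2*(v + 4)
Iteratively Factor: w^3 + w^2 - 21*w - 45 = (w - 5)*(w^2 + 6*w + 9) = (w - 5)*(w + 3)*(w + 3)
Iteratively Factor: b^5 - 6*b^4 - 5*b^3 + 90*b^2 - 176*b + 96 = (b - 3)*(b^4 - 3*b^3 - 14*b^2 + 48*b - 32) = (b - 4)*(b - 3)*(b^3 + b^2 - 10*b + 8) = (b - 4)*(b - 3)*(b - 2)*(b^2 + 3*b - 4) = (b - 4)*(b - 3)*(b - 2)*(b + 4)*(b - 1)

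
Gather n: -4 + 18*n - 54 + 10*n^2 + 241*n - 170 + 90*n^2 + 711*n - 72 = 100*n^2 + 970*n - 300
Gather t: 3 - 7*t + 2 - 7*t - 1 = 4 - 14*t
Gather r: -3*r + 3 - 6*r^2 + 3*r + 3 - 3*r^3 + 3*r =-3*r^3 - 6*r^2 + 3*r + 6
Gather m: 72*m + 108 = 72*m + 108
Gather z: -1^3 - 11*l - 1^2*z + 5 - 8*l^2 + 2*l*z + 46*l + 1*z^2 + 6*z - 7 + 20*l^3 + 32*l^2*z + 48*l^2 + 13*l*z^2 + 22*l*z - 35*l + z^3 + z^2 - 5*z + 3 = 20*l^3 + 40*l^2 + z^3 + z^2*(13*l + 2) + z*(32*l^2 + 24*l)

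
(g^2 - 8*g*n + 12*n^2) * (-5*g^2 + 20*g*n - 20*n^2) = -5*g^4 + 60*g^3*n - 240*g^2*n^2 + 400*g*n^3 - 240*n^4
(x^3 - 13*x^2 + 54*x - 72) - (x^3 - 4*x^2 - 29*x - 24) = -9*x^2 + 83*x - 48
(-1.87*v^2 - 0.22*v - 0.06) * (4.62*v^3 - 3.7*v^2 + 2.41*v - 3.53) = -8.6394*v^5 + 5.9026*v^4 - 3.9699*v^3 + 6.2929*v^2 + 0.632*v + 0.2118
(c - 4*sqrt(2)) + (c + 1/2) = 2*c - 4*sqrt(2) + 1/2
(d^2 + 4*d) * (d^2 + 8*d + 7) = d^4 + 12*d^3 + 39*d^2 + 28*d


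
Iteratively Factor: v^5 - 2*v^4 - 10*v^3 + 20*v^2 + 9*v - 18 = (v - 2)*(v^4 - 10*v^2 + 9) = (v - 2)*(v + 3)*(v^3 - 3*v^2 - v + 3) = (v - 3)*(v - 2)*(v + 3)*(v^2 - 1) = (v - 3)*(v - 2)*(v - 1)*(v + 3)*(v + 1)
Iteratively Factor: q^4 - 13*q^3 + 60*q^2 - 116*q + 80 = (q - 5)*(q^3 - 8*q^2 + 20*q - 16) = (q - 5)*(q - 2)*(q^2 - 6*q + 8) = (q - 5)*(q - 2)^2*(q - 4)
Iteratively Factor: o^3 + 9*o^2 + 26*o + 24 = (o + 2)*(o^2 + 7*o + 12) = (o + 2)*(o + 3)*(o + 4)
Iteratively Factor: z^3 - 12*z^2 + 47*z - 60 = (z - 3)*(z^2 - 9*z + 20) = (z - 4)*(z - 3)*(z - 5)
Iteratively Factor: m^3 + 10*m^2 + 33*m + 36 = (m + 4)*(m^2 + 6*m + 9) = (m + 3)*(m + 4)*(m + 3)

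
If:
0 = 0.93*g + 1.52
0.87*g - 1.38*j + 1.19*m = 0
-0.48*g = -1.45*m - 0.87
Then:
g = -1.63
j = -2.01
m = -1.14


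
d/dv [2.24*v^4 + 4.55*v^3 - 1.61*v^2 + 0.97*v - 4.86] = 8.96*v^3 + 13.65*v^2 - 3.22*v + 0.97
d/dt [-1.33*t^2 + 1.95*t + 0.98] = 1.95 - 2.66*t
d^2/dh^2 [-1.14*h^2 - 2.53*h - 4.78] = -2.28000000000000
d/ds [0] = 0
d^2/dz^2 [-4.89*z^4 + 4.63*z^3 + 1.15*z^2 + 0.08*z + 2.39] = -58.68*z^2 + 27.78*z + 2.3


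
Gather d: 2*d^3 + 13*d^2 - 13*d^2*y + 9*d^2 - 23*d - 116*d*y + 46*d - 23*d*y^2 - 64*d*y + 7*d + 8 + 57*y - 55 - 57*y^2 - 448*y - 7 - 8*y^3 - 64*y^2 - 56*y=2*d^3 + d^2*(22 - 13*y) + d*(-23*y^2 - 180*y + 30) - 8*y^3 - 121*y^2 - 447*y - 54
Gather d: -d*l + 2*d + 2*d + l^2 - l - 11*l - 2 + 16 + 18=d*(4 - l) + l^2 - 12*l + 32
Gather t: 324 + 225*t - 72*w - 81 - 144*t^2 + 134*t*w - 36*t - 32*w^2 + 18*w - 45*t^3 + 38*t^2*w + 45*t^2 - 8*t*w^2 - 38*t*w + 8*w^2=-45*t^3 + t^2*(38*w - 99) + t*(-8*w^2 + 96*w + 189) - 24*w^2 - 54*w + 243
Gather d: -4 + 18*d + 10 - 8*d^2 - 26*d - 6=-8*d^2 - 8*d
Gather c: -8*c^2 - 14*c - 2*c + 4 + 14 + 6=-8*c^2 - 16*c + 24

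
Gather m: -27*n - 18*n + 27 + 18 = 45 - 45*n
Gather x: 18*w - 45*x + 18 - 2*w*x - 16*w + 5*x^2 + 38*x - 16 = 2*w + 5*x^2 + x*(-2*w - 7) + 2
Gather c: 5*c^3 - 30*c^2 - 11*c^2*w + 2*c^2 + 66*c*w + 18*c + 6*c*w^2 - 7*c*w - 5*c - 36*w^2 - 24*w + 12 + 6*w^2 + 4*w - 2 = 5*c^3 + c^2*(-11*w - 28) + c*(6*w^2 + 59*w + 13) - 30*w^2 - 20*w + 10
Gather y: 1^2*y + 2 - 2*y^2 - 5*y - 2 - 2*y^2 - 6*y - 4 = -4*y^2 - 10*y - 4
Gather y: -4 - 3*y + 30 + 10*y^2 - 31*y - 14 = 10*y^2 - 34*y + 12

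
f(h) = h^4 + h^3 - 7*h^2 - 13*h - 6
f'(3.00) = 80.00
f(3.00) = 0.00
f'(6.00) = 875.00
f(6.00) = 1176.00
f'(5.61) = 709.11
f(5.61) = 867.82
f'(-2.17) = -9.37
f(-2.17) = 1.20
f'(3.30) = 117.22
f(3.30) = 29.40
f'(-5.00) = -368.00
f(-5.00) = 384.00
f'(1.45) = -14.80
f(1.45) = -32.10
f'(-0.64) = -3.86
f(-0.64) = -0.64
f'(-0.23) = -9.67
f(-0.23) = -3.39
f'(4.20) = 277.47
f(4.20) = 201.18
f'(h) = 4*h^3 + 3*h^2 - 14*h - 13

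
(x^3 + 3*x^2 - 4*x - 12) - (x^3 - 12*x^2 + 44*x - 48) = 15*x^2 - 48*x + 36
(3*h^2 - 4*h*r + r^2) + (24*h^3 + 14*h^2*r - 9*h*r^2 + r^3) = 24*h^3 + 14*h^2*r + 3*h^2 - 9*h*r^2 - 4*h*r + r^3 + r^2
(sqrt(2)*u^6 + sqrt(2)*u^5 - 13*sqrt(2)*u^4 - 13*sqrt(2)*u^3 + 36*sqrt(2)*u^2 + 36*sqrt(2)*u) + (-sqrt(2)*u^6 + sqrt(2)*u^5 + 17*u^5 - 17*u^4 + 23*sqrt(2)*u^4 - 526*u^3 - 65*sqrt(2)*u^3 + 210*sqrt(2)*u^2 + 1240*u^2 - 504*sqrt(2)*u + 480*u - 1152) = 2*sqrt(2)*u^5 + 17*u^5 - 17*u^4 + 10*sqrt(2)*u^4 - 526*u^3 - 78*sqrt(2)*u^3 + 246*sqrt(2)*u^2 + 1240*u^2 - 468*sqrt(2)*u + 480*u - 1152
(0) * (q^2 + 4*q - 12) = 0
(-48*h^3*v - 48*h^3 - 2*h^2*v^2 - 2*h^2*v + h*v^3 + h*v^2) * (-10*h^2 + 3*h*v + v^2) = 480*h^5*v + 480*h^5 - 124*h^4*v^2 - 124*h^4*v - 64*h^3*v^3 - 64*h^3*v^2 + h^2*v^4 + h^2*v^3 + h*v^5 + h*v^4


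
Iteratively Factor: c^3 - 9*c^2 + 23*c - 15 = (c - 3)*(c^2 - 6*c + 5) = (c - 3)*(c - 1)*(c - 5)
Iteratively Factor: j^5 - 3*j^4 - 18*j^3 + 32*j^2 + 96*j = (j - 4)*(j^4 + j^3 - 14*j^2 - 24*j) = (j - 4)^2*(j^3 + 5*j^2 + 6*j) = (j - 4)^2*(j + 2)*(j^2 + 3*j) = j*(j - 4)^2*(j + 2)*(j + 3)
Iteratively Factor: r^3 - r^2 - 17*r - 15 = (r - 5)*(r^2 + 4*r + 3) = (r - 5)*(r + 3)*(r + 1)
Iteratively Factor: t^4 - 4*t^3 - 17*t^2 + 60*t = (t)*(t^3 - 4*t^2 - 17*t + 60) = t*(t - 3)*(t^2 - t - 20) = t*(t - 5)*(t - 3)*(t + 4)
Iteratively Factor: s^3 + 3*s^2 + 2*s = (s)*(s^2 + 3*s + 2) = s*(s + 2)*(s + 1)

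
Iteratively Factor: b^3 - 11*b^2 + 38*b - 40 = (b - 5)*(b^2 - 6*b + 8) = (b - 5)*(b - 4)*(b - 2)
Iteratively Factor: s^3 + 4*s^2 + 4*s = (s + 2)*(s^2 + 2*s) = s*(s + 2)*(s + 2)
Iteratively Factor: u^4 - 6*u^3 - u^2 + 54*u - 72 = (u - 4)*(u^3 - 2*u^2 - 9*u + 18) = (u - 4)*(u - 2)*(u^2 - 9) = (u - 4)*(u - 2)*(u + 3)*(u - 3)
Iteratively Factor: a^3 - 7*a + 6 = (a - 1)*(a^2 + a - 6) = (a - 2)*(a - 1)*(a + 3)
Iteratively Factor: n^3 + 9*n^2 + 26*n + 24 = (n + 4)*(n^2 + 5*n + 6) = (n + 2)*(n + 4)*(n + 3)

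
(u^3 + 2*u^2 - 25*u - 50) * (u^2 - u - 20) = u^5 + u^4 - 47*u^3 - 65*u^2 + 550*u + 1000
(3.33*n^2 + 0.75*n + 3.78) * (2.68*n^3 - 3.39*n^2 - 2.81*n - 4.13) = 8.9244*n^5 - 9.2787*n^4 - 1.7694*n^3 - 28.6746*n^2 - 13.7193*n - 15.6114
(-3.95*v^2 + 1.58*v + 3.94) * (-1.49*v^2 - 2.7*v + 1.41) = 5.8855*v^4 + 8.3108*v^3 - 15.7061*v^2 - 8.4102*v + 5.5554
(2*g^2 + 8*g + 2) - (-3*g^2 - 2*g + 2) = 5*g^2 + 10*g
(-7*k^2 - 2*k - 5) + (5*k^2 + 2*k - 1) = -2*k^2 - 6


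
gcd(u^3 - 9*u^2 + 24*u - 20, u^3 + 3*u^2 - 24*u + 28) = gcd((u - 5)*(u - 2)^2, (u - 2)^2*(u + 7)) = u^2 - 4*u + 4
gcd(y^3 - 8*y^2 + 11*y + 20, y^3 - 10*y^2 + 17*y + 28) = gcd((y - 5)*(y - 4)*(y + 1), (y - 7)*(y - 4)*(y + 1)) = y^2 - 3*y - 4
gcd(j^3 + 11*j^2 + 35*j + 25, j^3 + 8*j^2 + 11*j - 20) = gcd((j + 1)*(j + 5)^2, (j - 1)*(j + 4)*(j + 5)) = j + 5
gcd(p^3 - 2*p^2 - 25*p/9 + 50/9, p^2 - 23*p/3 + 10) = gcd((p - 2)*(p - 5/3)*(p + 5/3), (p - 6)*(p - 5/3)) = p - 5/3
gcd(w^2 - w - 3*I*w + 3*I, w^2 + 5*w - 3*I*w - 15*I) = w - 3*I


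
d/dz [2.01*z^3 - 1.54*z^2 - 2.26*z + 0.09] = 6.03*z^2 - 3.08*z - 2.26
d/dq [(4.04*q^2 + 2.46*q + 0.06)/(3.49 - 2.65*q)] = (-10.706*q^2 + 28.1992*q + 8.7444)/(7.0225*q^2 - 18.497*q + 12.1801)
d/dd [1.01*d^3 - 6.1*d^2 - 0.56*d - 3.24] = 3.03*d^2 - 12.2*d - 0.56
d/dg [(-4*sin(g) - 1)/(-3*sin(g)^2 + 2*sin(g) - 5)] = 2*(-6*sin(g)^2 - 3*sin(g) + 11)*cos(g)/(3*sin(g)^2 - 2*sin(g) + 5)^2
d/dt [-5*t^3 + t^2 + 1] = t*(2 - 15*t)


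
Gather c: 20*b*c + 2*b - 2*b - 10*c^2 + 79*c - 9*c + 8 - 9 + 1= -10*c^2 + c*(20*b + 70)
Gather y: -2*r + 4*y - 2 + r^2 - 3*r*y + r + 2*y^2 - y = r^2 - r + 2*y^2 + y*(3 - 3*r) - 2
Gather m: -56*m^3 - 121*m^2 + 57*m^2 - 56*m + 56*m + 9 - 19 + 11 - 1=-56*m^3 - 64*m^2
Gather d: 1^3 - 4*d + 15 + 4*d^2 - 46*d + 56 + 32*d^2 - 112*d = 36*d^2 - 162*d + 72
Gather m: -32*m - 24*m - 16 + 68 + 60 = 112 - 56*m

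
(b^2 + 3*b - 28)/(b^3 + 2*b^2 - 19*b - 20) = (b + 7)/(b^2 + 6*b + 5)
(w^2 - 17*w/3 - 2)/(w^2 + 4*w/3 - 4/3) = (3*w^2 - 17*w - 6)/(3*w^2 + 4*w - 4)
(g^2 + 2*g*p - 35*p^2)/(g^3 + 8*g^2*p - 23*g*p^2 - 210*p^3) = 1/(g + 6*p)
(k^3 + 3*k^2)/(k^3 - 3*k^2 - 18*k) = k/(k - 6)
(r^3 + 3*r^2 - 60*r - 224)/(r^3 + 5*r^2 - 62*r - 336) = (r + 4)/(r + 6)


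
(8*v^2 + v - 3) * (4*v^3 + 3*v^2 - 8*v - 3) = 32*v^5 + 28*v^4 - 73*v^3 - 41*v^2 + 21*v + 9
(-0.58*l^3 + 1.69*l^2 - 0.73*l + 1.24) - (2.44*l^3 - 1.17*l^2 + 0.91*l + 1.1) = -3.02*l^3 + 2.86*l^2 - 1.64*l + 0.14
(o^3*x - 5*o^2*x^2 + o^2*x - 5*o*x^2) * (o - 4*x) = o^4*x - 9*o^3*x^2 + o^3*x + 20*o^2*x^3 - 9*o^2*x^2 + 20*o*x^3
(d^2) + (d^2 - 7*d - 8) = 2*d^2 - 7*d - 8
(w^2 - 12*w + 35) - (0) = w^2 - 12*w + 35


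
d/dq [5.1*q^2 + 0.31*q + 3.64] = 10.2*q + 0.31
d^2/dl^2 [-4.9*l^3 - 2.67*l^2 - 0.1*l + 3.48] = -29.4*l - 5.34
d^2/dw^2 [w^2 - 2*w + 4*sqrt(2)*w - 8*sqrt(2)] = 2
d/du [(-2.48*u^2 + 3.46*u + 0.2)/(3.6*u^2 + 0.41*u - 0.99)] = (-13.4728*u^2 + 3.4704*u - 3.5074)/(12.96*u^4 + 2.952*u^3 - 6.9599*u^2 - 0.8118*u + 0.9801)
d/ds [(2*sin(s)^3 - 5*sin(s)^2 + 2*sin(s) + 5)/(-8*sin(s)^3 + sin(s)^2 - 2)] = 2*(-19*sin(s)^4 + 16*sin(s)^3 + 53*sin(s)^2 + 5*sin(s) - 2)*cos(s)/(8*sin(s)^3 - sin(s)^2 + 2)^2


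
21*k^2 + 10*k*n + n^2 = (3*k + n)*(7*k + n)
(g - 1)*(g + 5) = g^2 + 4*g - 5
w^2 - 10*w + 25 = (w - 5)^2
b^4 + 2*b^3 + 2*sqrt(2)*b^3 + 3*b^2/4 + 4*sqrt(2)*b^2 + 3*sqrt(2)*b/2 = b*(b + 1/2)*(b + 3/2)*(b + 2*sqrt(2))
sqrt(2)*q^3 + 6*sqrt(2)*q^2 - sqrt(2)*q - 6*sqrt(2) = (q - 1)*(q + 6)*(sqrt(2)*q + sqrt(2))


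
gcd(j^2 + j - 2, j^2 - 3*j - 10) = j + 2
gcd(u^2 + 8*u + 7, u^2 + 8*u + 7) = u^2 + 8*u + 7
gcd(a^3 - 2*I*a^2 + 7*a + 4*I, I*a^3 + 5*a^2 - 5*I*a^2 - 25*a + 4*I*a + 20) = 1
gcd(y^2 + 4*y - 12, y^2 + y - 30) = y + 6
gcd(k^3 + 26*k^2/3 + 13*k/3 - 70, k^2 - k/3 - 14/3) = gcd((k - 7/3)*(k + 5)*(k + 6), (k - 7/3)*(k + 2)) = k - 7/3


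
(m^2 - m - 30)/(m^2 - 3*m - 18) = (m + 5)/(m + 3)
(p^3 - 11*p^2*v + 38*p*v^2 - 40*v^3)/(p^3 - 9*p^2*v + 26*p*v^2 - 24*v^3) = (p - 5*v)/(p - 3*v)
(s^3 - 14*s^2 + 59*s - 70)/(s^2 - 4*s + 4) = (s^2 - 12*s + 35)/(s - 2)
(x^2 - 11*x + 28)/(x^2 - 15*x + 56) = (x - 4)/(x - 8)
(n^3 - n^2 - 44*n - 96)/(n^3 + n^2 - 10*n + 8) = (n^2 - 5*n - 24)/(n^2 - 3*n + 2)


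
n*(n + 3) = n^2 + 3*n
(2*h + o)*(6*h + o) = 12*h^2 + 8*h*o + o^2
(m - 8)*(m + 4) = m^2 - 4*m - 32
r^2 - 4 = (r - 2)*(r + 2)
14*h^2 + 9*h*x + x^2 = (2*h + x)*(7*h + x)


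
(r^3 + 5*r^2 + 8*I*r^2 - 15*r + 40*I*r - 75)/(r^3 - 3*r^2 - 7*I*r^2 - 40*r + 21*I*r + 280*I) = (r^2 + 8*I*r - 15)/(r^2 - r*(8 + 7*I) + 56*I)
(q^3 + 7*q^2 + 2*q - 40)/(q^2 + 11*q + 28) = (q^2 + 3*q - 10)/(q + 7)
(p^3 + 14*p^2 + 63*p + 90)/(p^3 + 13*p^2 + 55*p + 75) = (p + 6)/(p + 5)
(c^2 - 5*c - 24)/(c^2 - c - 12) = (c - 8)/(c - 4)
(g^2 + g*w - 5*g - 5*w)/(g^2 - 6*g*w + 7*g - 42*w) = (g^2 + g*w - 5*g - 5*w)/(g^2 - 6*g*w + 7*g - 42*w)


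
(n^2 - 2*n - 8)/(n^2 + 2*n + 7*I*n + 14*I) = (n - 4)/(n + 7*I)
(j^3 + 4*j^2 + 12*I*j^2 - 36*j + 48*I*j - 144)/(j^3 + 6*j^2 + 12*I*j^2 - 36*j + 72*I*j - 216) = (j + 4)/(j + 6)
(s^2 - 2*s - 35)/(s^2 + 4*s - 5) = (s - 7)/(s - 1)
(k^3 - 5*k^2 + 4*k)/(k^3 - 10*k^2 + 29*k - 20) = k/(k - 5)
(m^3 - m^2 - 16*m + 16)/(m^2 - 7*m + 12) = (m^2 + 3*m - 4)/(m - 3)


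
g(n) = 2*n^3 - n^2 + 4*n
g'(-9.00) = 508.00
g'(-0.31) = 5.20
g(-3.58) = -118.90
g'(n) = 6*n^2 - 2*n + 4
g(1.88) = 17.27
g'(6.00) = 208.00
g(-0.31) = -1.40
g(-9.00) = -1575.00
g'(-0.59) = 7.27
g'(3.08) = 54.76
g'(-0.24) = 4.83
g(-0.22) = -0.95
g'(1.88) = 21.45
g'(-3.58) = 88.06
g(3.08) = 61.27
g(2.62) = 39.59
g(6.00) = 420.00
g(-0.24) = -1.05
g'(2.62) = 39.95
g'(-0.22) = 4.73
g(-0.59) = -3.12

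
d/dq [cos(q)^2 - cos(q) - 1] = sin(q) - sin(2*q)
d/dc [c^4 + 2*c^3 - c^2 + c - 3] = 4*c^3 + 6*c^2 - 2*c + 1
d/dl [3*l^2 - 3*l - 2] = 6*l - 3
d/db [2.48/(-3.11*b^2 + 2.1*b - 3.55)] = (15.4256*b - 5.208)/(3.11*b^2 - 2.1*b + 3.55)^2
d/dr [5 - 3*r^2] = -6*r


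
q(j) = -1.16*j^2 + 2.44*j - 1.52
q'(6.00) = -11.48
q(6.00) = -28.64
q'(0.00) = 2.44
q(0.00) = -1.52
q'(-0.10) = 2.67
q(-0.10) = -1.78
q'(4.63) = -8.30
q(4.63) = -15.09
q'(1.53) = -1.11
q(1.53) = -0.50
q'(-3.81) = 11.28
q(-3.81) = -27.66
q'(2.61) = -3.62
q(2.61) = -3.05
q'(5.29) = -9.83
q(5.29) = -21.07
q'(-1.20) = 5.22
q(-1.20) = -6.12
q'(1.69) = -1.48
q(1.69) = -0.71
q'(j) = 2.44 - 2.32*j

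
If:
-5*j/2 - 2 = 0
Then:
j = -4/5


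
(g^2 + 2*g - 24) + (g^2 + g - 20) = 2*g^2 + 3*g - 44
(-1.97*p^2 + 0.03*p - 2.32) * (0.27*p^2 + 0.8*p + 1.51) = -0.5319*p^4 - 1.5679*p^3 - 3.5771*p^2 - 1.8107*p - 3.5032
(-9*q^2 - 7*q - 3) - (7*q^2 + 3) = -16*q^2 - 7*q - 6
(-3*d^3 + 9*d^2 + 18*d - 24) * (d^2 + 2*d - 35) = -3*d^5 + 3*d^4 + 141*d^3 - 303*d^2 - 678*d + 840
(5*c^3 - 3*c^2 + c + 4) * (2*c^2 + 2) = 10*c^5 - 6*c^4 + 12*c^3 + 2*c^2 + 2*c + 8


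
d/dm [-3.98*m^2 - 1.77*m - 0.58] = -7.96*m - 1.77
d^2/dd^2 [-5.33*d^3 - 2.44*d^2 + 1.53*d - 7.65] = -31.98*d - 4.88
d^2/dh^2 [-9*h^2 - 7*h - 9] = -18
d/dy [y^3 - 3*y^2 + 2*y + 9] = 3*y^2 - 6*y + 2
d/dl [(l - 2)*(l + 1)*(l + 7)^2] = 4*l^3 + 39*l^2 + 66*l - 77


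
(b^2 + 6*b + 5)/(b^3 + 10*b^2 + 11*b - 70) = (b + 1)/(b^2 + 5*b - 14)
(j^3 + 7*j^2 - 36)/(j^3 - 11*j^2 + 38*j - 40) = (j^2 + 9*j + 18)/(j^2 - 9*j + 20)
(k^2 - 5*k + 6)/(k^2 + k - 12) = (k - 2)/(k + 4)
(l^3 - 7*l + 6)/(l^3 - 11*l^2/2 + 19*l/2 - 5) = 2*(l + 3)/(2*l - 5)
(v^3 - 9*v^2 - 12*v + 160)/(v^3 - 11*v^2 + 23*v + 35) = (v^2 - 4*v - 32)/(v^2 - 6*v - 7)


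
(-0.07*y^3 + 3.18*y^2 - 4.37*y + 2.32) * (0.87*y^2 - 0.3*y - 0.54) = -0.0609*y^5 + 2.7876*y^4 - 4.7181*y^3 + 1.6122*y^2 + 1.6638*y - 1.2528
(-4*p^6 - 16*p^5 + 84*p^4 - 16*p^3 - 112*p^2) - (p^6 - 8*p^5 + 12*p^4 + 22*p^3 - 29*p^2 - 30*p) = -5*p^6 - 8*p^5 + 72*p^4 - 38*p^3 - 83*p^2 + 30*p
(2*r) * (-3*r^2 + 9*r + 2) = -6*r^3 + 18*r^2 + 4*r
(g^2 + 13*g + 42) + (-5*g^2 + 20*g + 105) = -4*g^2 + 33*g + 147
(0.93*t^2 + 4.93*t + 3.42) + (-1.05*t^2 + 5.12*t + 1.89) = -0.12*t^2 + 10.05*t + 5.31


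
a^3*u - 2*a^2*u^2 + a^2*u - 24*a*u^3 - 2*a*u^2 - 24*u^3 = (a - 6*u)*(a + 4*u)*(a*u + u)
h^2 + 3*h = h*(h + 3)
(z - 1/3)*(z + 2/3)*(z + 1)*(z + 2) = z^4 + 10*z^3/3 + 25*z^2/9 - 4/9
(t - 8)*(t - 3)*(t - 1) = t^3 - 12*t^2 + 35*t - 24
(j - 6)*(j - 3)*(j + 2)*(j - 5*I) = j^4 - 7*j^3 - 5*I*j^3 + 35*I*j^2 + 36*j - 180*I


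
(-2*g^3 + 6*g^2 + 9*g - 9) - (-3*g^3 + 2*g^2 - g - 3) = g^3 + 4*g^2 + 10*g - 6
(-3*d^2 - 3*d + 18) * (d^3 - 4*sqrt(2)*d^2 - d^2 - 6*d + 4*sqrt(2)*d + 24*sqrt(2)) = -3*d^5 + 12*sqrt(2)*d^4 + 39*d^3 - 156*sqrt(2)*d^2 - 108*d + 432*sqrt(2)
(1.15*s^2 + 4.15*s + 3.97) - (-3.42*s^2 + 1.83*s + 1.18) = 4.57*s^2 + 2.32*s + 2.79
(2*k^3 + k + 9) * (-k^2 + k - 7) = -2*k^5 + 2*k^4 - 15*k^3 - 8*k^2 + 2*k - 63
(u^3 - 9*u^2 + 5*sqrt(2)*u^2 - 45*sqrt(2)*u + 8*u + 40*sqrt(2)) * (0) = 0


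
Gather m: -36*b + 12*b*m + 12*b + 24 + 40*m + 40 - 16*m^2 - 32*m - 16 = -24*b - 16*m^2 + m*(12*b + 8) + 48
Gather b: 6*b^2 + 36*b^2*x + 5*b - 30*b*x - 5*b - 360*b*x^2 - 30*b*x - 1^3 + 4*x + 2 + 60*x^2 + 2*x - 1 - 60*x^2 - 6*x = b^2*(36*x + 6) + b*(-360*x^2 - 60*x)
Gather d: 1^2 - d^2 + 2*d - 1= -d^2 + 2*d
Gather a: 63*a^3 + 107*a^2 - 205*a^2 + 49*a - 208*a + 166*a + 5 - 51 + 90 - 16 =63*a^3 - 98*a^2 + 7*a + 28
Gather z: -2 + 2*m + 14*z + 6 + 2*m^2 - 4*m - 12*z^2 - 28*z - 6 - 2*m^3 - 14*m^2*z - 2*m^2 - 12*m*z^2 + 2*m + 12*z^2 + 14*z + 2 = -2*m^3 - 14*m^2*z - 12*m*z^2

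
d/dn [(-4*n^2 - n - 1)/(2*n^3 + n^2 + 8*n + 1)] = (8*n^4 + 4*n^3 - 25*n^2 - 6*n + 7)/(4*n^6 + 4*n^5 + 33*n^4 + 20*n^3 + 66*n^2 + 16*n + 1)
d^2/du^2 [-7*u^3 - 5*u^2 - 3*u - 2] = -42*u - 10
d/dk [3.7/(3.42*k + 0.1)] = -12.654/(3.42*k + 0.1)^2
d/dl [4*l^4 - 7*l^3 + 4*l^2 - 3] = l*(16*l^2 - 21*l + 8)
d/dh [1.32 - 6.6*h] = -6.60000000000000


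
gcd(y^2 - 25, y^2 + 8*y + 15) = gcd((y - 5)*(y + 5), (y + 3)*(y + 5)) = y + 5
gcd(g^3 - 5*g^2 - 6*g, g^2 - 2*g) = g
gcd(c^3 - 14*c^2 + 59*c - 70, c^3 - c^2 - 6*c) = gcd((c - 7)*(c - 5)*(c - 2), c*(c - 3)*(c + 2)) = 1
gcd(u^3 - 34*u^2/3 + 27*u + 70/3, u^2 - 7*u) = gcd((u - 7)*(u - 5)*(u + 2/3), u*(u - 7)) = u - 7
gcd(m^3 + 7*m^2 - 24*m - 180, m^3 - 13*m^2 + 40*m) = m - 5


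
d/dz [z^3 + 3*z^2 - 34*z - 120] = 3*z^2 + 6*z - 34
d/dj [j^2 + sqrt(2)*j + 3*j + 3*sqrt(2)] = 2*j + sqrt(2) + 3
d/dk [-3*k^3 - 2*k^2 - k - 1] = -9*k^2 - 4*k - 1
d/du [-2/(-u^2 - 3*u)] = 2*(-2*u - 3)/(u^2*(u + 3)^2)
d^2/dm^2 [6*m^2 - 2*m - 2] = 12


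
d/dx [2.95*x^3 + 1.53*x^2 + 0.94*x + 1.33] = 8.85*x^2 + 3.06*x + 0.94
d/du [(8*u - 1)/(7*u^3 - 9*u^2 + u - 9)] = (56*u^3 - 72*u^2 + 8*u - (8*u - 1)*(21*u^2 - 18*u + 1) - 72)/(7*u^3 - 9*u^2 + u - 9)^2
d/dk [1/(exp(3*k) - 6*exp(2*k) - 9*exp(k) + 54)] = 3*(-exp(2*k) + 4*exp(k) + 3)*exp(k)/(exp(3*k) - 6*exp(2*k) - 9*exp(k) + 54)^2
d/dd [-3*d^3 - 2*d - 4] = -9*d^2 - 2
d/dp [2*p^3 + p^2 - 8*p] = 6*p^2 + 2*p - 8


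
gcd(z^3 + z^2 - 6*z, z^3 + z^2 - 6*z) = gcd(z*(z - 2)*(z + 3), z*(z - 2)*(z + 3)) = z^3 + z^2 - 6*z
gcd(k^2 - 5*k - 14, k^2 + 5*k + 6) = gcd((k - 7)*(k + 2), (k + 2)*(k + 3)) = k + 2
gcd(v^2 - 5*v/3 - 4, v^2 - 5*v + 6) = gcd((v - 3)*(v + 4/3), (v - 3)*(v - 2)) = v - 3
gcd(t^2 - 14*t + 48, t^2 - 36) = t - 6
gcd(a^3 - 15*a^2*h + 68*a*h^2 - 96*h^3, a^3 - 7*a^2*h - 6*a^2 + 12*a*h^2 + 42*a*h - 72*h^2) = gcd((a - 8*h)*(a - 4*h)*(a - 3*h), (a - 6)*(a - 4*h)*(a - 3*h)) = a^2 - 7*a*h + 12*h^2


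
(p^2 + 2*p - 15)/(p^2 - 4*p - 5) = (-p^2 - 2*p + 15)/(-p^2 + 4*p + 5)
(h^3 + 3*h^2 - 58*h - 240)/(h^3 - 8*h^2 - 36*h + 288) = (h + 5)/(h - 6)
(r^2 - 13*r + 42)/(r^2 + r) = (r^2 - 13*r + 42)/(r*(r + 1))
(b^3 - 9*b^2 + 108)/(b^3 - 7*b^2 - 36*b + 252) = (b^2 - 3*b - 18)/(b^2 - b - 42)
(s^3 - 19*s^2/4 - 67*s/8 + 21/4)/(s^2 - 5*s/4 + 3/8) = (4*s^2 - 17*s - 42)/(4*s - 3)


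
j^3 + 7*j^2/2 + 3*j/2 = j*(j + 1/2)*(j + 3)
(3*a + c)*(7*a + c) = 21*a^2 + 10*a*c + c^2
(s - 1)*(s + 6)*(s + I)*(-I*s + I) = -I*s^4 + s^3 - 4*I*s^3 + 4*s^2 + 11*I*s^2 - 11*s - 6*I*s + 6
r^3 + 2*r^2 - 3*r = r*(r - 1)*(r + 3)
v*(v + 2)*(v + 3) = v^3 + 5*v^2 + 6*v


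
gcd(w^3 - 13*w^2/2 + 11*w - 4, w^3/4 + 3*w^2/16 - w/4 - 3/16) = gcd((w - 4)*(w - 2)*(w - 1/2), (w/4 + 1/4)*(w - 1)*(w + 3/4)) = 1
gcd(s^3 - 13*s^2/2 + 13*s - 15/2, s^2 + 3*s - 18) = s - 3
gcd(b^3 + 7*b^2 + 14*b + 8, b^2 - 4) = b + 2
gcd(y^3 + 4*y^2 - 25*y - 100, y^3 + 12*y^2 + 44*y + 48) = y + 4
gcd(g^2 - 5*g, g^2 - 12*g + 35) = g - 5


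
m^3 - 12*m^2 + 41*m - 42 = (m - 7)*(m - 3)*(m - 2)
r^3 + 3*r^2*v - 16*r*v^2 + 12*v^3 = (r - 2*v)*(r - v)*(r + 6*v)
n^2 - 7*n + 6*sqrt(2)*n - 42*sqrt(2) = (n - 7)*(n + 6*sqrt(2))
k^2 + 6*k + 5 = (k + 1)*(k + 5)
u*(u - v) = u^2 - u*v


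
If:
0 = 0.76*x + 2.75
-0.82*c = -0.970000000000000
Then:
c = 1.18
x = -3.62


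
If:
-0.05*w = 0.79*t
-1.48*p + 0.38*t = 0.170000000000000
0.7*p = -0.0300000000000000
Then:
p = -0.04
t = 0.28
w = -4.43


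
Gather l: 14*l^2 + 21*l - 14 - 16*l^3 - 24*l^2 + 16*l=-16*l^3 - 10*l^2 + 37*l - 14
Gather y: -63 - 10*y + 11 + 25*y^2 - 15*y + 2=25*y^2 - 25*y - 50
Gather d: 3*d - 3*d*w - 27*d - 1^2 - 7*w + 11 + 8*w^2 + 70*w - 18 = d*(-3*w - 24) + 8*w^2 + 63*w - 8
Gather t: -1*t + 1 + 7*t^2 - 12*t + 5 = 7*t^2 - 13*t + 6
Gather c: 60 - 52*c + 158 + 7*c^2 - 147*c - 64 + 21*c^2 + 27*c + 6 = 28*c^2 - 172*c + 160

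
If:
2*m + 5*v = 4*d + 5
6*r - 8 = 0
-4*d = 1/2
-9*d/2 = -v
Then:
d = -1/8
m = 117/32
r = 4/3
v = -9/16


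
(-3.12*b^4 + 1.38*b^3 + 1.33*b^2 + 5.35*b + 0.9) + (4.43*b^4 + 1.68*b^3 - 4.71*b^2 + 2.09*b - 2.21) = 1.31*b^4 + 3.06*b^3 - 3.38*b^2 + 7.44*b - 1.31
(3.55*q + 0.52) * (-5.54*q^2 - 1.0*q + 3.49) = -19.667*q^3 - 6.4308*q^2 + 11.8695*q + 1.8148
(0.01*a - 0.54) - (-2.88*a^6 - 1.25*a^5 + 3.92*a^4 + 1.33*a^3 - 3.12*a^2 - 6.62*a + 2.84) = 2.88*a^6 + 1.25*a^5 - 3.92*a^4 - 1.33*a^3 + 3.12*a^2 + 6.63*a - 3.38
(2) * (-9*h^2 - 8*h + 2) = -18*h^2 - 16*h + 4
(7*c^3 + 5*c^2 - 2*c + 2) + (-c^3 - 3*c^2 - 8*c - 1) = 6*c^3 + 2*c^2 - 10*c + 1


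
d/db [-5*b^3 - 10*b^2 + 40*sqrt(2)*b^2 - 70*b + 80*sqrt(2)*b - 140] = -15*b^2 - 20*b + 80*sqrt(2)*b - 70 + 80*sqrt(2)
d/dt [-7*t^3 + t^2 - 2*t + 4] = -21*t^2 + 2*t - 2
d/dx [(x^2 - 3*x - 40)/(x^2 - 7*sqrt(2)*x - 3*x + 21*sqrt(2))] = ((2*x - 3)*(x^2 - 7*sqrt(2)*x - 3*x + 21*sqrt(2)) - (-2*x + 3 + 7*sqrt(2))*(-x^2 + 3*x + 40))/(x^2 - 7*sqrt(2)*x - 3*x + 21*sqrt(2))^2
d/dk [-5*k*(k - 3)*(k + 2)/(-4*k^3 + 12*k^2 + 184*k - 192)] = 5*(-k^4 - 40*k^3 + 86*k^2 - 48*k - 144)/(2*(k^6 - 6*k^5 - 83*k^4 + 372*k^3 + 1828*k^2 - 4416*k + 2304))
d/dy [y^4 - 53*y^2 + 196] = 4*y^3 - 106*y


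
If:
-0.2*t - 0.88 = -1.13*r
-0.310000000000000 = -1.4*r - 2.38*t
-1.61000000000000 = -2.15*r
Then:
No Solution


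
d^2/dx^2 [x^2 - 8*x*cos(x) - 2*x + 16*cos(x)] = 8*x*cos(x) - 16*sqrt(2)*cos(x + pi/4) + 2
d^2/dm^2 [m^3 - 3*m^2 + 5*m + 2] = 6*m - 6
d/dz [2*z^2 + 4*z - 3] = 4*z + 4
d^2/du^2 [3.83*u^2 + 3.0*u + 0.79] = 7.66000000000000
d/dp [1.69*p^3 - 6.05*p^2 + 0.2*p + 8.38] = 5.07*p^2 - 12.1*p + 0.2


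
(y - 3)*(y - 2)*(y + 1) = y^3 - 4*y^2 + y + 6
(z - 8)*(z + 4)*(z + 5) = z^3 + z^2 - 52*z - 160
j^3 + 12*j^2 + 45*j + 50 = (j + 2)*(j + 5)^2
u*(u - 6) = u^2 - 6*u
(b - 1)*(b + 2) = b^2 + b - 2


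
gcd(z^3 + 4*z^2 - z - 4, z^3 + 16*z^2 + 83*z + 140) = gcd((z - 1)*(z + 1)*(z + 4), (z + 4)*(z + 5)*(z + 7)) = z + 4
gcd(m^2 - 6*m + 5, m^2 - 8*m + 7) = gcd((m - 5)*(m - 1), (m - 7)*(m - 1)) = m - 1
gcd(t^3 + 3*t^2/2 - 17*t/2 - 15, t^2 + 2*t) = t + 2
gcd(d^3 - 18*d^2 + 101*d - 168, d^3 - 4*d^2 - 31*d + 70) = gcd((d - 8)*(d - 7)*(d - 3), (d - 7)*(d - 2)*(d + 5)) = d - 7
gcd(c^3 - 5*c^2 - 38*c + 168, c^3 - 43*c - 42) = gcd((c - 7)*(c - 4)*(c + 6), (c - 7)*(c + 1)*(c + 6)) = c^2 - c - 42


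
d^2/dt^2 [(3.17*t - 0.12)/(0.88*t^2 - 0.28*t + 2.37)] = ((1.9864 - 16.7376*t)*(0.88*t^2 - 0.28*t + 2.37) + (1.76*t - 0.28)*(3.17*t - 0.12)*(3.52*t - 0.56))/(0.88*t^2 - 0.28*t + 2.37)^3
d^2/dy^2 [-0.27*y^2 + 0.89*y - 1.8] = -0.540000000000000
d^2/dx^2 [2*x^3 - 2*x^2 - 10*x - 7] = 12*x - 4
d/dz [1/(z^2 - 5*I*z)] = (-2*z + 5*I)/(z^2*(z - 5*I)^2)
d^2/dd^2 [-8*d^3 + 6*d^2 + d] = 12 - 48*d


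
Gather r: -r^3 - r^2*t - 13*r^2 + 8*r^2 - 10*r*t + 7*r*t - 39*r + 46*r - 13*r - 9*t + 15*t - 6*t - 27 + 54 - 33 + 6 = -r^3 + r^2*(-t - 5) + r*(-3*t - 6)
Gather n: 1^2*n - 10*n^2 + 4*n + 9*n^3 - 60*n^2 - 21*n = 9*n^3 - 70*n^2 - 16*n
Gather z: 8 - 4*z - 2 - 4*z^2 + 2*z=-4*z^2 - 2*z + 6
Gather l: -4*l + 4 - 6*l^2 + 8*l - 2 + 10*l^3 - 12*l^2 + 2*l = 10*l^3 - 18*l^2 + 6*l + 2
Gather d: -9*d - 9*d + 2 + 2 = 4 - 18*d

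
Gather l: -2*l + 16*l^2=16*l^2 - 2*l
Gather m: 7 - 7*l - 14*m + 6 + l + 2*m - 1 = -6*l - 12*m + 12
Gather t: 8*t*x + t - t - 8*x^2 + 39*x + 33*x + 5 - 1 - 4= 8*t*x - 8*x^2 + 72*x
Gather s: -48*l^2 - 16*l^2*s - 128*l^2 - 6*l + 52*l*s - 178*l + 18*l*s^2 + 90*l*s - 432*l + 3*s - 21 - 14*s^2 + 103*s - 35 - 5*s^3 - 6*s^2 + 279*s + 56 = -176*l^2 - 616*l - 5*s^3 + s^2*(18*l - 20) + s*(-16*l^2 + 142*l + 385)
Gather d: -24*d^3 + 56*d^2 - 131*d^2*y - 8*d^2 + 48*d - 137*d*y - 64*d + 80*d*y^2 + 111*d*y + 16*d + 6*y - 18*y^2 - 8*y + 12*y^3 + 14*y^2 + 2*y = -24*d^3 + d^2*(48 - 131*y) + d*(80*y^2 - 26*y) + 12*y^3 - 4*y^2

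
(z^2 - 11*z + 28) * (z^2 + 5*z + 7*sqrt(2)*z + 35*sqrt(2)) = z^4 - 6*z^3 + 7*sqrt(2)*z^3 - 42*sqrt(2)*z^2 - 27*z^2 - 189*sqrt(2)*z + 140*z + 980*sqrt(2)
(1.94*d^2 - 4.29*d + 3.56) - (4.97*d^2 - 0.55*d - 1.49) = -3.03*d^2 - 3.74*d + 5.05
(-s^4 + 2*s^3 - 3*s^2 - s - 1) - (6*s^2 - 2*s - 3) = -s^4 + 2*s^3 - 9*s^2 + s + 2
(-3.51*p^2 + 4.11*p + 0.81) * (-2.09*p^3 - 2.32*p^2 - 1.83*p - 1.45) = 7.3359*p^5 - 0.446700000000002*p^4 - 4.8048*p^3 - 4.311*p^2 - 7.4418*p - 1.1745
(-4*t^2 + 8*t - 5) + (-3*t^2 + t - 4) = -7*t^2 + 9*t - 9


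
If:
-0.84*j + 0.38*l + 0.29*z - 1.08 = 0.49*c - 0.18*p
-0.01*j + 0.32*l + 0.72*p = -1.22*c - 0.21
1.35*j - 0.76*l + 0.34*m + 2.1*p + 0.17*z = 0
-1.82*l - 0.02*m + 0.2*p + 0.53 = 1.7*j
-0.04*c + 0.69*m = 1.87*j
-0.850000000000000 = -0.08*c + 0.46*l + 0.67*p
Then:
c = 0.51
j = 0.40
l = -0.21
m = 1.12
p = -1.06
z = 6.70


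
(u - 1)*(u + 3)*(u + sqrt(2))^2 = u^4 + 2*u^3 + 2*sqrt(2)*u^3 - u^2 + 4*sqrt(2)*u^2 - 6*sqrt(2)*u + 4*u - 6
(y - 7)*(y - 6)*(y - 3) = y^3 - 16*y^2 + 81*y - 126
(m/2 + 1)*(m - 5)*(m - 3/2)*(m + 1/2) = m^4/2 - 2*m^3 - 31*m^2/8 + 49*m/8 + 15/4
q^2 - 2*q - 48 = (q - 8)*(q + 6)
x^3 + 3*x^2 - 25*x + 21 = (x - 3)*(x - 1)*(x + 7)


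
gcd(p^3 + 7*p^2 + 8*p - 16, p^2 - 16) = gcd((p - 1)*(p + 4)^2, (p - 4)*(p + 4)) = p + 4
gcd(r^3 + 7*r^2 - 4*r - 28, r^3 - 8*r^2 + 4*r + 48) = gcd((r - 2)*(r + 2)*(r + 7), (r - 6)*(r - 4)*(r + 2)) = r + 2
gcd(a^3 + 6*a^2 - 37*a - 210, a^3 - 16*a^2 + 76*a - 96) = a - 6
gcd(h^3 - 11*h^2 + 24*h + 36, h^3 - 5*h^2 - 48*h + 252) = h^2 - 12*h + 36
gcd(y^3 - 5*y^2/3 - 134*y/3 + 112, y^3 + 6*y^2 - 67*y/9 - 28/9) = y + 7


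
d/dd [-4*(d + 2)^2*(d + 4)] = 4*(-3*d - 10)*(d + 2)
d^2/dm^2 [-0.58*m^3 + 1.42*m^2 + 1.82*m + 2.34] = 2.84 - 3.48*m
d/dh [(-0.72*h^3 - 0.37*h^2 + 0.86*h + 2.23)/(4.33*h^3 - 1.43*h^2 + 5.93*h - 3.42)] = (2.6317*h^4 - 15.9868*h^3 - 22.5448*h^2 + 8.9086*h - 16.1651)/(18.7489*h^6 - 12.3838*h^5 + 53.3987*h^4 - 46.577*h^3 + 44.9461*h^2 - 40.5612*h + 11.6964)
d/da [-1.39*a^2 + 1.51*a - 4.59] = 1.51 - 2.78*a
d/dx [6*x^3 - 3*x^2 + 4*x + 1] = 18*x^2 - 6*x + 4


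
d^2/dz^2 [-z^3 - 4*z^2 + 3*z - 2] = -6*z - 8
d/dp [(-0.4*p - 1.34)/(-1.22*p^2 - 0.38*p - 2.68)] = (-0.488*p^2 - 3.2696*p + 0.5628)/(1.4884*p^4 + 0.9272*p^3 + 6.6836*p^2 + 2.0368*p + 7.1824)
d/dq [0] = 0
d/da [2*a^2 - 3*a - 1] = 4*a - 3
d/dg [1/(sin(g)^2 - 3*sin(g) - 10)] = (3 - 2*sin(g))*cos(g)/((sin(g) - 5)^2*(sin(g) + 2)^2)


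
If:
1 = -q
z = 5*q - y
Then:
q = -1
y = -z - 5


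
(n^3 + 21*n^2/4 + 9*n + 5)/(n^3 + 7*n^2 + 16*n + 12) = (n + 5/4)/(n + 3)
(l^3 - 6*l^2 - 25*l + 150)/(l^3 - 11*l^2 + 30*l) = (l + 5)/l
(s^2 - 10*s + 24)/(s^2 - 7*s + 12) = (s - 6)/(s - 3)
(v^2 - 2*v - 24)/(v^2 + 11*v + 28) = (v - 6)/(v + 7)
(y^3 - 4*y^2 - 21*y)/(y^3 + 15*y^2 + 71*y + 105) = y*(y - 7)/(y^2 + 12*y + 35)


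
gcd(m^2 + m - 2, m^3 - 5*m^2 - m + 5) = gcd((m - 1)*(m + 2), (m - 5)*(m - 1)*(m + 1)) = m - 1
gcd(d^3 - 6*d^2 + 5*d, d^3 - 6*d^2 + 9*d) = d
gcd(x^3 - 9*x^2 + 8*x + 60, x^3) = 1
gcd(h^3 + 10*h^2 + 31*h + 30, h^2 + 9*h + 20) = h + 5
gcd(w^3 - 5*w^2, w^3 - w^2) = w^2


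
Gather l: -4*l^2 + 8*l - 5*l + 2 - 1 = -4*l^2 + 3*l + 1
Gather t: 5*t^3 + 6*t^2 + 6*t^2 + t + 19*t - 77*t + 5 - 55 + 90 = 5*t^3 + 12*t^2 - 57*t + 40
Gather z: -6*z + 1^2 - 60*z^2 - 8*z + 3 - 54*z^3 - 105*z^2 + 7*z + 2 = -54*z^3 - 165*z^2 - 7*z + 6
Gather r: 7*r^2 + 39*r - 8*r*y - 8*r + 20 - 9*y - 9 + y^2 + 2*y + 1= 7*r^2 + r*(31 - 8*y) + y^2 - 7*y + 12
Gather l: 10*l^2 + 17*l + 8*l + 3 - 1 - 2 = 10*l^2 + 25*l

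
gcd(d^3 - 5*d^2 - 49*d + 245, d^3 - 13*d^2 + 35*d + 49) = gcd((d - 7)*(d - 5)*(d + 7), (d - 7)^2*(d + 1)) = d - 7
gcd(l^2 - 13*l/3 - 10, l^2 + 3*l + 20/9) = l + 5/3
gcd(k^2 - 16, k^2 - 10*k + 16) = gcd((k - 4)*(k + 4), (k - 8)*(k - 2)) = 1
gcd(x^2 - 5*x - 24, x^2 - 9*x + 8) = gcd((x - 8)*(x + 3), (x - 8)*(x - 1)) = x - 8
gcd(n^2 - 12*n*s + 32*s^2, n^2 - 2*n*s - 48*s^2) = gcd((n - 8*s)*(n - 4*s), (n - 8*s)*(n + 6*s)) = -n + 8*s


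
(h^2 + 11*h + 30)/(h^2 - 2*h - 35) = (h + 6)/(h - 7)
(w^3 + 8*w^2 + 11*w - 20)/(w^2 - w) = w + 9 + 20/w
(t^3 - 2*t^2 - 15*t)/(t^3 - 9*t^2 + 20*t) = (t + 3)/(t - 4)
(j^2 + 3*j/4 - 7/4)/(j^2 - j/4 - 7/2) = (j - 1)/(j - 2)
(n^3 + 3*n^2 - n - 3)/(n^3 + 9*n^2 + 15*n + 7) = (n^2 + 2*n - 3)/(n^2 + 8*n + 7)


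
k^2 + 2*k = k*(k + 2)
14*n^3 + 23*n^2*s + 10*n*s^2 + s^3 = (n + s)*(2*n + s)*(7*n + s)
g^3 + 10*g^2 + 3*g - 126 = (g - 3)*(g + 6)*(g + 7)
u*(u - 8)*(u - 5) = u^3 - 13*u^2 + 40*u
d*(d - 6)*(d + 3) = d^3 - 3*d^2 - 18*d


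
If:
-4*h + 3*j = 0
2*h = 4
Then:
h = 2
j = 8/3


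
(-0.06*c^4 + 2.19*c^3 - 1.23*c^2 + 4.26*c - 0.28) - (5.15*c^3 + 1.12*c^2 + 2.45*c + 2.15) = -0.06*c^4 - 2.96*c^3 - 2.35*c^2 + 1.81*c - 2.43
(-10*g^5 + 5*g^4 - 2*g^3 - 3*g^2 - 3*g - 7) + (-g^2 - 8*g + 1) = -10*g^5 + 5*g^4 - 2*g^3 - 4*g^2 - 11*g - 6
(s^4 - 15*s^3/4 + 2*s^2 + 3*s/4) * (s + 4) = s^5 + s^4/4 - 13*s^3 + 35*s^2/4 + 3*s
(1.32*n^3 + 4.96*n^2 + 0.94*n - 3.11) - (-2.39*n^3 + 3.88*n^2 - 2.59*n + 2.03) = 3.71*n^3 + 1.08*n^2 + 3.53*n - 5.14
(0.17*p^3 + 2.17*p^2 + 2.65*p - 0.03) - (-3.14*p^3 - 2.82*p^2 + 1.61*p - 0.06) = 3.31*p^3 + 4.99*p^2 + 1.04*p + 0.03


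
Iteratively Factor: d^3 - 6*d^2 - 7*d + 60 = (d + 3)*(d^2 - 9*d + 20) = (d - 4)*(d + 3)*(d - 5)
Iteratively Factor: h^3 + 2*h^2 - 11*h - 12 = (h - 3)*(h^2 + 5*h + 4) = (h - 3)*(h + 1)*(h + 4)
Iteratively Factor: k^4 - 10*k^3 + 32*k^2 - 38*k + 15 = (k - 1)*(k^3 - 9*k^2 + 23*k - 15) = (k - 3)*(k - 1)*(k^2 - 6*k + 5) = (k - 5)*(k - 3)*(k - 1)*(k - 1)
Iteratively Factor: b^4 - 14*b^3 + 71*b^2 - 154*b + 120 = (b - 2)*(b^3 - 12*b^2 + 47*b - 60) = (b - 4)*(b - 2)*(b^2 - 8*b + 15) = (b - 5)*(b - 4)*(b - 2)*(b - 3)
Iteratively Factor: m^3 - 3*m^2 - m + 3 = (m + 1)*(m^2 - 4*m + 3) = (m - 3)*(m + 1)*(m - 1)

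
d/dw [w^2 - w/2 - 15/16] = 2*w - 1/2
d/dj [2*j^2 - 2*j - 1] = 4*j - 2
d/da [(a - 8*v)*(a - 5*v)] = 2*a - 13*v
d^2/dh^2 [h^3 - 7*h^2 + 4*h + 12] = 6*h - 14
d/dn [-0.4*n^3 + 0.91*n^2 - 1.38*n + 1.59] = -1.2*n^2 + 1.82*n - 1.38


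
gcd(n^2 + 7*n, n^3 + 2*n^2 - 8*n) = n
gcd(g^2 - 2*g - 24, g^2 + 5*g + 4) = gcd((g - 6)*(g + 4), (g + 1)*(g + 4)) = g + 4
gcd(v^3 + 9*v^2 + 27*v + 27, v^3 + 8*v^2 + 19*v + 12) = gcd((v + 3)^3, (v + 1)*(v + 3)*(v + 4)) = v + 3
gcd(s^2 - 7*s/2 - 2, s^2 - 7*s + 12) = s - 4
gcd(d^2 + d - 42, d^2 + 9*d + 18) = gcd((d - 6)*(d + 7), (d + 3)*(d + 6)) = 1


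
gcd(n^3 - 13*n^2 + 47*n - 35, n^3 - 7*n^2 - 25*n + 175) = n^2 - 12*n + 35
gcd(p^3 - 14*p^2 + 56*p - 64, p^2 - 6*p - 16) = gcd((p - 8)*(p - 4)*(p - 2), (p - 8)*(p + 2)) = p - 8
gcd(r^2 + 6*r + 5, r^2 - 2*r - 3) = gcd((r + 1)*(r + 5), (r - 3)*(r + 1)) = r + 1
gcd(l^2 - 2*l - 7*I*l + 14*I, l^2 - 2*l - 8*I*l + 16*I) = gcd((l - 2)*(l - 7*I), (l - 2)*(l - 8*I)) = l - 2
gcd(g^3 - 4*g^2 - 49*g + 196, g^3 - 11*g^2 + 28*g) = g^2 - 11*g + 28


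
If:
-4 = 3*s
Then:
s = -4/3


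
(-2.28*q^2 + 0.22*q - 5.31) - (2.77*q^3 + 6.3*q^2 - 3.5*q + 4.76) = -2.77*q^3 - 8.58*q^2 + 3.72*q - 10.07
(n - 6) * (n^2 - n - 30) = n^3 - 7*n^2 - 24*n + 180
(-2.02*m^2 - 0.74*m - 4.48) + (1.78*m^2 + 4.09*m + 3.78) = -0.24*m^2 + 3.35*m - 0.700000000000001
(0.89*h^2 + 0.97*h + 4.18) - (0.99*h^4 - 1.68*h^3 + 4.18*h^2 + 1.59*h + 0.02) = -0.99*h^4 + 1.68*h^3 - 3.29*h^2 - 0.62*h + 4.16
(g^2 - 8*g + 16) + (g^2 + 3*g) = 2*g^2 - 5*g + 16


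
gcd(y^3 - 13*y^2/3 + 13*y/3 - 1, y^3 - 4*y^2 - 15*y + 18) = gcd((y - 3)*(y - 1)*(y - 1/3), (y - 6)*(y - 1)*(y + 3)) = y - 1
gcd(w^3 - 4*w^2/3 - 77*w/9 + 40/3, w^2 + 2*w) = 1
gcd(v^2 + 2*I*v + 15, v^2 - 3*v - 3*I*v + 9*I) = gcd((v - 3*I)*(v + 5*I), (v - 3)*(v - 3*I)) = v - 3*I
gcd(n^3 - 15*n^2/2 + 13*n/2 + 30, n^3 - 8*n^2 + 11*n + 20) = n^2 - 9*n + 20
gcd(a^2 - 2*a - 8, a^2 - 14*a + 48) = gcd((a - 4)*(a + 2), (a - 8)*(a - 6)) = 1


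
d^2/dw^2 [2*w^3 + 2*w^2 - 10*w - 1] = 12*w + 4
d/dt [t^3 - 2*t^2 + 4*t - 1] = 3*t^2 - 4*t + 4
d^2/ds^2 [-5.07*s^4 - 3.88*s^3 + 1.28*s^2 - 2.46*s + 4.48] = -60.84*s^2 - 23.28*s + 2.56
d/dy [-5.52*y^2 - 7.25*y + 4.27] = -11.04*y - 7.25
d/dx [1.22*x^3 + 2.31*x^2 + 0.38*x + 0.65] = 3.66*x^2 + 4.62*x + 0.38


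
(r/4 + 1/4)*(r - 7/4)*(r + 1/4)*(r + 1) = r^4/4 + r^3/8 - 39*r^2/64 - 19*r/32 - 7/64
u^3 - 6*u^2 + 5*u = u*(u - 5)*(u - 1)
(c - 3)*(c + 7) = c^2 + 4*c - 21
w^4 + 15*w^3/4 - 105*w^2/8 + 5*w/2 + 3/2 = (w - 2)*(w - 1/2)*(w + 1/4)*(w + 6)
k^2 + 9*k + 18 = (k + 3)*(k + 6)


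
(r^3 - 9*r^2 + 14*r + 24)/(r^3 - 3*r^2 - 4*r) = (r - 6)/r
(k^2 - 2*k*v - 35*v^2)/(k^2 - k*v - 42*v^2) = (k + 5*v)/(k + 6*v)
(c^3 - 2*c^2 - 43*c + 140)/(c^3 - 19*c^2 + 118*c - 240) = (c^2 + 3*c - 28)/(c^2 - 14*c + 48)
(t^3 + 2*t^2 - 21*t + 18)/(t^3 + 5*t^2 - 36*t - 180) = (t^2 - 4*t + 3)/(t^2 - t - 30)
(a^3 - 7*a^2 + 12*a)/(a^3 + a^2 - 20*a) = (a - 3)/(a + 5)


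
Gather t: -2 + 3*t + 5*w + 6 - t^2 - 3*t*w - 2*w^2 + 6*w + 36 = -t^2 + t*(3 - 3*w) - 2*w^2 + 11*w + 40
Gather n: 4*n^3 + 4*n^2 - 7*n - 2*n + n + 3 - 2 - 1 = 4*n^3 + 4*n^2 - 8*n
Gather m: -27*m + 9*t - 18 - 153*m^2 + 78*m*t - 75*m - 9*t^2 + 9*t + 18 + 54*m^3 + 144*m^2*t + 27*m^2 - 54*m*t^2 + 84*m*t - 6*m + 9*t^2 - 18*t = 54*m^3 + m^2*(144*t - 126) + m*(-54*t^2 + 162*t - 108)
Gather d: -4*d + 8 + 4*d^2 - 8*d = 4*d^2 - 12*d + 8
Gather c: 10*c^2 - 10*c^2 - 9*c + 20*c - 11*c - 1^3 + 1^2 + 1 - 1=0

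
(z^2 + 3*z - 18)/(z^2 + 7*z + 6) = (z - 3)/(z + 1)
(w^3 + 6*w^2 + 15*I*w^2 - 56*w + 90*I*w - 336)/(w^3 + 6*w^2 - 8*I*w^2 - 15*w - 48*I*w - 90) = (w^2 + 15*I*w - 56)/(w^2 - 8*I*w - 15)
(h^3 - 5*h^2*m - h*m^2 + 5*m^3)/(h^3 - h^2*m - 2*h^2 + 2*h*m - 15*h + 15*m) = (h^2 - 4*h*m - 5*m^2)/(h^2 - 2*h - 15)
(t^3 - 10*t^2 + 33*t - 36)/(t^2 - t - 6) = (t^2 - 7*t + 12)/(t + 2)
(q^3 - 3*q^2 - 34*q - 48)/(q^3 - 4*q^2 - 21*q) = (q^2 - 6*q - 16)/(q*(q - 7))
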